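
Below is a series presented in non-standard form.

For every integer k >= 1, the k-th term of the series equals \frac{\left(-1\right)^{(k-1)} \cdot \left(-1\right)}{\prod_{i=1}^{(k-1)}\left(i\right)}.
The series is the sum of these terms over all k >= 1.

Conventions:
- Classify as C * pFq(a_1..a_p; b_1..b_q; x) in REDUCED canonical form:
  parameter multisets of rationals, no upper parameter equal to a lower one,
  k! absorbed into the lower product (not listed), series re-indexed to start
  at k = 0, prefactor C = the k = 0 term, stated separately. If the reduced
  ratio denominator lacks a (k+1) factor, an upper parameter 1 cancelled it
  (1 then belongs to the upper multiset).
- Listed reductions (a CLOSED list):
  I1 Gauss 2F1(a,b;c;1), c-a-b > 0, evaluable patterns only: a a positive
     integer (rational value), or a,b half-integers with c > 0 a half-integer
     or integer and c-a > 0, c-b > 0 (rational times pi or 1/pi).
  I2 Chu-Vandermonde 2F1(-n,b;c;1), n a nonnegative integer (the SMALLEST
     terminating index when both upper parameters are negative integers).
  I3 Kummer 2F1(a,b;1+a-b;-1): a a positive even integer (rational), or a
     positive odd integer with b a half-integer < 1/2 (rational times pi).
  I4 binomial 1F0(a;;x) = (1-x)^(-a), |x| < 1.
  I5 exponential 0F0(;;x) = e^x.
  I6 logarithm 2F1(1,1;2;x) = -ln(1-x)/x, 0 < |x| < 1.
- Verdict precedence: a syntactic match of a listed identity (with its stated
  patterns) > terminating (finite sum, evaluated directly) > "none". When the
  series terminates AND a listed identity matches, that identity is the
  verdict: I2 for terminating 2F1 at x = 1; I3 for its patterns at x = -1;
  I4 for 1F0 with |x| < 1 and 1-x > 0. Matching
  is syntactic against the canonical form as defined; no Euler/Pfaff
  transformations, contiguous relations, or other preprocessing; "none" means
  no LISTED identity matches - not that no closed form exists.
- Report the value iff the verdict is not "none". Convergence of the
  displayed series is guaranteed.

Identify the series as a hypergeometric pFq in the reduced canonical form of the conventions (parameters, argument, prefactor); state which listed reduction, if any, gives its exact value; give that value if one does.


x = -1 here; the reduced form reads 0F0, upper {-}, lower {-}, C = -1. Verdict (x = -1): the I5 exponential reduction applies (the 0F0 exponential series at x = -1). Its exact value is \left(-1\right) \cdot e^{-1}.

Key observation: with t_0 = -1, the product of the first k integers (C = -1, x = -1) is k!.
Adjacent-term ratio: r(k) = -1 * 1 / [(k+1)] - rational; roots negated = parameters, x = -1, C = -1.


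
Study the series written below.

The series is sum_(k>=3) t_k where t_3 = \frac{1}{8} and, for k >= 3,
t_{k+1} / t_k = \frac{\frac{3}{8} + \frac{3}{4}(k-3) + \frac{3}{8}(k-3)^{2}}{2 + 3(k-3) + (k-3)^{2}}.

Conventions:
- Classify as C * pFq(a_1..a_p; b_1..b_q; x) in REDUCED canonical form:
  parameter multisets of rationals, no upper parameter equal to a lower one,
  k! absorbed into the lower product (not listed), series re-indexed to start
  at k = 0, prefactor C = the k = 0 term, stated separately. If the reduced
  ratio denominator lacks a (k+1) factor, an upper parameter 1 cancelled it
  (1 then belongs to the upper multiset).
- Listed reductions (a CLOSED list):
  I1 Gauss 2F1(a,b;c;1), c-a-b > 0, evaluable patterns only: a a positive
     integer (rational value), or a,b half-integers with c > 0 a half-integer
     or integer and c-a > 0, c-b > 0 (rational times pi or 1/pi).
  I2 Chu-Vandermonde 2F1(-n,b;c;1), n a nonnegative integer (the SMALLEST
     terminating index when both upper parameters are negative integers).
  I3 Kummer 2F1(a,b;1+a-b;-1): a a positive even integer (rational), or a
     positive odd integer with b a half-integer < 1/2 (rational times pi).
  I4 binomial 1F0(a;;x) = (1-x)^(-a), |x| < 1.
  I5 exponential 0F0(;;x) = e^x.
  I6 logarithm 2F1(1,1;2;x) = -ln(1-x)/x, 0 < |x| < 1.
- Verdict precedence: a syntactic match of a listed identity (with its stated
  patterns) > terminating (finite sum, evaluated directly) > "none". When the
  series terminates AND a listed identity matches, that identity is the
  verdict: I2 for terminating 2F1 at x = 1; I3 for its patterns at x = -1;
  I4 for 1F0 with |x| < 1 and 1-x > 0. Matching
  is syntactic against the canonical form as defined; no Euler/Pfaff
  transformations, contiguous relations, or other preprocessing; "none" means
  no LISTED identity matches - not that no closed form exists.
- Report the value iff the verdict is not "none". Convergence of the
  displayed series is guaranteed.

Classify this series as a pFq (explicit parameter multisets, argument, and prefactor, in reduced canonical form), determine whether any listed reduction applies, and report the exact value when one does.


Reduced: x = \frac{3}{8}, 2F1, upper = {1, 1}, lower = {2}, C = \frac{1}{8}. Verdict (x = \frac{3}{8}): the logarithmic series (I6) applies (the logarithm: parameters (1,1;2), x = \frac{3}{8}). Its exact value is \left(-\frac{1}{3}\right) \cdot \ln\left(\frac{5}{8}\right).

First insight: with t_0 = \frac{1}{8}, roots of the ratio polynomials (C = 1/8) are the negated parameters.
Step ratio: r(k) = \frac{3}{8} * (k+1) (k+1) / [(k+2) (k+1)] ; factor over Q: parameters, x = \frac{3}{8}, and C = \frac{1}{8}.


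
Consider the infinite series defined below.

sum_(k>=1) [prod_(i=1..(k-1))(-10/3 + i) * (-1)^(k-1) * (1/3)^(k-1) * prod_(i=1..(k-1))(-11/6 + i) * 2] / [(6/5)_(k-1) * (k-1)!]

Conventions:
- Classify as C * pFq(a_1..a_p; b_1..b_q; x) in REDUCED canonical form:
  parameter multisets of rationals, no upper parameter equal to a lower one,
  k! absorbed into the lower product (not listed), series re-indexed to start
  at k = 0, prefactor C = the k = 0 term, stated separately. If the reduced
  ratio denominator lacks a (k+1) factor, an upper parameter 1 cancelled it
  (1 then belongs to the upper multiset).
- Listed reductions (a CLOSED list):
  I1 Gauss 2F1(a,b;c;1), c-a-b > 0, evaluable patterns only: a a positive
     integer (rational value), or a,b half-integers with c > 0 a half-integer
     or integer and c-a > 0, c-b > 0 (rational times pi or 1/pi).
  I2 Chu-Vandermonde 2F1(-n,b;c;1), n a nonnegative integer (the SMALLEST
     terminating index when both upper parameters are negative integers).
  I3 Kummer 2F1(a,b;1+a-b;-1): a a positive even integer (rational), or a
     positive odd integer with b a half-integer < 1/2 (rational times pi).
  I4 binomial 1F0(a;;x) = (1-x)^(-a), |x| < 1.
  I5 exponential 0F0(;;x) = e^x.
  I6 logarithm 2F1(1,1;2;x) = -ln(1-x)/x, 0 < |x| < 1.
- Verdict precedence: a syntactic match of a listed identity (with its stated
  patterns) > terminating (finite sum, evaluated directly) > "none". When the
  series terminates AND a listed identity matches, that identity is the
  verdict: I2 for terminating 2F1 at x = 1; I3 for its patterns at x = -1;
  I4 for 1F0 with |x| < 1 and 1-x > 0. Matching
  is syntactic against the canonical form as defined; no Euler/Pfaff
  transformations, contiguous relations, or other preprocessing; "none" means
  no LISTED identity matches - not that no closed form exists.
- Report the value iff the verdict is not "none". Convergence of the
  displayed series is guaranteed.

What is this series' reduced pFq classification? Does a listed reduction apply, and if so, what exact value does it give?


Canonical form: C = 2 times 2F1 with upper {-7/3, -5/6}, lower {6/5}, x = -1/3. Verdict: none. No listed pattern accepts 2F1(-7/3, -5/6; 6/5; -1/3).

Structural cue: with t_0 = 2, the running product (prefactor 2) telescopes to a rising factorial.
Adjacent-term ratio: r(k) = (-1/3) * (k-7/3) (k-5/6) / [(k+6/5) (k+1)] - poly over poly, x = (-1/3) from leading terms; C = 2 at k = 0.


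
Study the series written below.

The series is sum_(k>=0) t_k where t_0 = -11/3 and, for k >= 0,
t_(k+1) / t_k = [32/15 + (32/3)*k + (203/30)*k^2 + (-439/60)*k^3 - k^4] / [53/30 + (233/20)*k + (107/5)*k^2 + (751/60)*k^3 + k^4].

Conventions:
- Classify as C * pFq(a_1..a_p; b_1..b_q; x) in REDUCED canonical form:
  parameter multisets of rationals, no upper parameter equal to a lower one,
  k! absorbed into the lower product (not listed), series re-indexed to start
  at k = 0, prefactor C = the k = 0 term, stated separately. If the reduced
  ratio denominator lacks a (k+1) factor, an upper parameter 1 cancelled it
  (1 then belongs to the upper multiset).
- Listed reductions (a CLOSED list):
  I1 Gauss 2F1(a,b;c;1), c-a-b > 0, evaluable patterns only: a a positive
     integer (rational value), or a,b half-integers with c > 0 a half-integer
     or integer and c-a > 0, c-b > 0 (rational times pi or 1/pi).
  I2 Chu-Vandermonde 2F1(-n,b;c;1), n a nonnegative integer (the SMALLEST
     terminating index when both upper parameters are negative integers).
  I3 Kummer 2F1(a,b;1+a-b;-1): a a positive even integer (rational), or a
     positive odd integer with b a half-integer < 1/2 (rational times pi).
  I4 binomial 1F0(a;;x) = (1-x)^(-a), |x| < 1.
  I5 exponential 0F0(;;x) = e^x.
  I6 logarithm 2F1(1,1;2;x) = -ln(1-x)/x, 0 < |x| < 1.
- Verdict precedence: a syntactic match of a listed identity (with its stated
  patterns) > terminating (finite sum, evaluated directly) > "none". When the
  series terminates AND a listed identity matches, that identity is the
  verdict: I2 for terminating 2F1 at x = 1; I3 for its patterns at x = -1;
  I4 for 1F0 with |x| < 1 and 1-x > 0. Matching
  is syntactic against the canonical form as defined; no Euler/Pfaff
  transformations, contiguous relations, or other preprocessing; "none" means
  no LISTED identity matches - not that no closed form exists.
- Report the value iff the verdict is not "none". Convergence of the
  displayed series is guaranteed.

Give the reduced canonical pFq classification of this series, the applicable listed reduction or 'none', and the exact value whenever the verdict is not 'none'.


Classification (C = -11/3): 2F1 with upper {-8/5, 8}, lower {53/5}, argument x = -1. Verdict (x = -1): Kummer (I3) applies (x = -1; c = 53/5 equals 1+a-b for upper {-8/5, 8}: listed pattern). Value: -197714/21875.

Key step: t_0 being -11/3, the parameter 1/4 appears in both the upper and lower lists and cancels (alongside the other common factor).
Consecutive-term ratio: r(k) = (-1) * (k-8/5) (k+8) / [(k+53/5) (k+1)] ; factor over Q: parameters, x = (-1), and C = -11/3.


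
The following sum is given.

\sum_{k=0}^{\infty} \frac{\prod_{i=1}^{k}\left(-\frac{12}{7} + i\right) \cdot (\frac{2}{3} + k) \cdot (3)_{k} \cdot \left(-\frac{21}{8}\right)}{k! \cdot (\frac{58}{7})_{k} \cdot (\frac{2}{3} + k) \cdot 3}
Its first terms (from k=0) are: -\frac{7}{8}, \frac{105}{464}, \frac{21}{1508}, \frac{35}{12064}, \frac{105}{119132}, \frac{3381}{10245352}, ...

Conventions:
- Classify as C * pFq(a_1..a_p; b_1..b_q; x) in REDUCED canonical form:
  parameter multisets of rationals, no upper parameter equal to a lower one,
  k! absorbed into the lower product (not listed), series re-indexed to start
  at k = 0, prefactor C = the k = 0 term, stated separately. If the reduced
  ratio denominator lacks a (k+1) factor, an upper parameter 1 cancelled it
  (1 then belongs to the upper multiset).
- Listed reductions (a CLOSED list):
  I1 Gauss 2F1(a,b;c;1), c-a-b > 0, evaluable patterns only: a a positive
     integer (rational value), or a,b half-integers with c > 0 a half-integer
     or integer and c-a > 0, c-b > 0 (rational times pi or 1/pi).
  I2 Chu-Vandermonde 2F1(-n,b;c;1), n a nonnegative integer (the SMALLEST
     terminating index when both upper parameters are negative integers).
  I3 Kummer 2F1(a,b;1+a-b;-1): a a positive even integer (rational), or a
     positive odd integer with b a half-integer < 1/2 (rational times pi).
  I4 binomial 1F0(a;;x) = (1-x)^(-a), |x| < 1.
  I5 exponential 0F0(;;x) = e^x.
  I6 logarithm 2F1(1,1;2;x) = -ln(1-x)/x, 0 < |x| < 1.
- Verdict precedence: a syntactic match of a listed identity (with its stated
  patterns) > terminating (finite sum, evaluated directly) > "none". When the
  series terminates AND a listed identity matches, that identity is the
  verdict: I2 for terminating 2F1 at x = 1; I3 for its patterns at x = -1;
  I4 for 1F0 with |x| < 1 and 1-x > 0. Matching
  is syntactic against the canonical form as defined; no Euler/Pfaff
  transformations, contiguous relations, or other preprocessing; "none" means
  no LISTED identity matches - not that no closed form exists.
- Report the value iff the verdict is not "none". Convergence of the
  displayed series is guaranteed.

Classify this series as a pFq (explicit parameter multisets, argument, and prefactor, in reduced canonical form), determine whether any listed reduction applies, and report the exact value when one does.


Prefactor -\frac{7}{8}, argument 1: 2F1 with upper {-\frac{5}{7}, 3} over lower {\frac{58}{7}}. Verdict: Gauss (I1, integer-parameter pattern) applies (x = 1: the Gamma ratio telescopes since c-a-b = 6 > 0 and a = 3 in Z>0). Exact value: -\frac{6919}{10976}.

Key step: with t_0 = -\frac{7}{8}, the constant factors (prefactor -7/8) combine into one prefactor.
Ratio: r(k) = 1 * (k-\frac{5}{7}) (k+3) / [(k+\frac{58}{7}) (k+1)] - rational in k, leading ratio 1; with t_0 = -\frac{7}{8}, classification follows.


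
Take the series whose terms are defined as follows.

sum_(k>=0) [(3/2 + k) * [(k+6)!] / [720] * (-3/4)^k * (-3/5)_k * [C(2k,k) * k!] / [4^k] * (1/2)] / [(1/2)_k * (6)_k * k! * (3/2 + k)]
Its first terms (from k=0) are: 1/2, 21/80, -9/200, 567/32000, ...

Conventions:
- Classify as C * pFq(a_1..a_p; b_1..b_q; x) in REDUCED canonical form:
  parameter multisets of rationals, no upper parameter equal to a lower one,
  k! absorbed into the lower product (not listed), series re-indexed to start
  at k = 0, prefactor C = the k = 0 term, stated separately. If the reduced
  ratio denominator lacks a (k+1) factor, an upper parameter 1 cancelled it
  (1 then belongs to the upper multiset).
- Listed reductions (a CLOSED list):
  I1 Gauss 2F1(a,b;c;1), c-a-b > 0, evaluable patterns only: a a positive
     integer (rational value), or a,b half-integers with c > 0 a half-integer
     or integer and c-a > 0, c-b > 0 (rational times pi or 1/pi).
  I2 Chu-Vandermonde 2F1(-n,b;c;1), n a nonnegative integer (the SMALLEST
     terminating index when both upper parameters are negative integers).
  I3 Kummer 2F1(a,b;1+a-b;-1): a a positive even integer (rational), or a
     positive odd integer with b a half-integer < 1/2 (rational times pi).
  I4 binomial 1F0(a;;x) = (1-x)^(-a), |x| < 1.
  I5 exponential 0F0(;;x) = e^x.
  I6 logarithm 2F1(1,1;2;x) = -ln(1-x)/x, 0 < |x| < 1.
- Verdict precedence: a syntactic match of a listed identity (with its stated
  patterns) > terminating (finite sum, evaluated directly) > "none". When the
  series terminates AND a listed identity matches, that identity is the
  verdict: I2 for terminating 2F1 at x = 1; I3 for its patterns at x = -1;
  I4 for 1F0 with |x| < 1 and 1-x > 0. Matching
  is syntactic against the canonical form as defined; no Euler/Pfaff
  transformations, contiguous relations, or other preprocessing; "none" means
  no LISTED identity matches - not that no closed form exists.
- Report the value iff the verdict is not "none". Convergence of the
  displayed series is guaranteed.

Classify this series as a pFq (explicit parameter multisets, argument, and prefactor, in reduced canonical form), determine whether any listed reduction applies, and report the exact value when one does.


At argument -3/4: a 2F1 with upper {-3/5, 7}, lower {6}, scaled by C = 1/2. Verdict: none. No listed pattern accepts 2F1(-3/5, 7; 6; -3/4).

Key step: with t_0 = 1/2, the parameter 1/2 appears in both the upper and lower lists and cancels (alongside the other common factor).
Consecutive-term ratio: r(k) = (-3/4) * (k-3/5) (k+7) / [(k+6) (k+1)] ; factor over Q: parameters, x = (-3/4), and C = 1/2.


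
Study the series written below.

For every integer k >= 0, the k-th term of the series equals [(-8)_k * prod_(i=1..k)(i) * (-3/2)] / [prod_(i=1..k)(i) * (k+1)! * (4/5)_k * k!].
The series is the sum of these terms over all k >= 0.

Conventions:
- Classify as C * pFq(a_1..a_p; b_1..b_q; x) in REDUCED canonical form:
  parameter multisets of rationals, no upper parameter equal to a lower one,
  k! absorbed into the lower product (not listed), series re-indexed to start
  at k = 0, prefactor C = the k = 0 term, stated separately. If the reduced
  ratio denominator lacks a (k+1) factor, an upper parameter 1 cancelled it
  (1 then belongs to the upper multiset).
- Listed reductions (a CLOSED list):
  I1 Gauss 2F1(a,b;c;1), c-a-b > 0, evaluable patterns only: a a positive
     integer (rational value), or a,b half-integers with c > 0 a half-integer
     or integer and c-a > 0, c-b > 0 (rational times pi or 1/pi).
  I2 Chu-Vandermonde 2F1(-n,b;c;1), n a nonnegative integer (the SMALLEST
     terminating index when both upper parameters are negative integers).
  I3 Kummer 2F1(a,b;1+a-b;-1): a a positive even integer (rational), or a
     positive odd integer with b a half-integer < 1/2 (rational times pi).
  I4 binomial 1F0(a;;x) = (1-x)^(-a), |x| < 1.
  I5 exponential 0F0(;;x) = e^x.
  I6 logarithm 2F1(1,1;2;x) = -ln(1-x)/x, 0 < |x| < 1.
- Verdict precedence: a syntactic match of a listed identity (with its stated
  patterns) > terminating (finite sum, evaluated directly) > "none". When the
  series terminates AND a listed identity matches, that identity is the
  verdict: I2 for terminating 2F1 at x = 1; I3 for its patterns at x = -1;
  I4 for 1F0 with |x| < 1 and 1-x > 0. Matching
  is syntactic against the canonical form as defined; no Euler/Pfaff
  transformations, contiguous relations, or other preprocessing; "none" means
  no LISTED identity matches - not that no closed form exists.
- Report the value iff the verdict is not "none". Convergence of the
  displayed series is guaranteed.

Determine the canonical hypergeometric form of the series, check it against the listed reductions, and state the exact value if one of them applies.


x = 1 here; the reduced form reads 1F2, upper {-8}, lower {4/5, 2}, C = -3/2. Verdict: terminating - upper parameter -8 makes this a finite sum (last index 8), evaluated exactly. Exact value: 834421559526859/427600959012864.

The tell: x = 1 and the lower running product (C = -3/2, x = 1) is a rising factorial.
Ratio: r(k) = 1 * (k-8) / [(k+4/5) (k+2) (k+1)] - rational in k. x = 1; t_0 = -3/2; negate the roots.


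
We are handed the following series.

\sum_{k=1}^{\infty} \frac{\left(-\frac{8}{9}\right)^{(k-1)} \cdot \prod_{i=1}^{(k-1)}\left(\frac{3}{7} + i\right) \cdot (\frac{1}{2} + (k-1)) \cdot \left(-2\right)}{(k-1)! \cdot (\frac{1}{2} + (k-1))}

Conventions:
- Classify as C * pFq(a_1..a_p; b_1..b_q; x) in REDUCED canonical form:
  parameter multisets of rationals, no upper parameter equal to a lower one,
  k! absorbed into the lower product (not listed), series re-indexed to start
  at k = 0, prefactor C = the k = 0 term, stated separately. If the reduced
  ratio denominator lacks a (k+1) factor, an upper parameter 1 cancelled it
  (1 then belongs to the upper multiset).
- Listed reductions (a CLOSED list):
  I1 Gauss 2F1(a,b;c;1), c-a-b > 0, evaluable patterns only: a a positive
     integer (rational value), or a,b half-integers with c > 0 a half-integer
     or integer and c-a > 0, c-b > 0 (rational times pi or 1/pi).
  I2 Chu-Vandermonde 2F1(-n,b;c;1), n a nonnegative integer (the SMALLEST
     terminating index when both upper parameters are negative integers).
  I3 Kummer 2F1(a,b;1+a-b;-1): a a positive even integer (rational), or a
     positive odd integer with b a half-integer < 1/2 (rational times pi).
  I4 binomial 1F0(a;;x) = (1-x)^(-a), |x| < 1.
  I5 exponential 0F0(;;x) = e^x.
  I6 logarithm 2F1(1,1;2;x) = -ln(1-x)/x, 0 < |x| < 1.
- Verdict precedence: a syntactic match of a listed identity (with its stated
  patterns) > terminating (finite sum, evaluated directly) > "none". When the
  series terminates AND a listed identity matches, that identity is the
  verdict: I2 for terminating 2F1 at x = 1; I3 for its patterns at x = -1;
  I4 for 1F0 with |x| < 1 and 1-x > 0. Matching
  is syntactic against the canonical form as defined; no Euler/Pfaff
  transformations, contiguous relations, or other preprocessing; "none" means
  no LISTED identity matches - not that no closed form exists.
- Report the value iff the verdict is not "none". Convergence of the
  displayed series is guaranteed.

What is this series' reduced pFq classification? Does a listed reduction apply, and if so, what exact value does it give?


The series (x = -\frac{8}{9}) is 1F0: upper {\frac{10}{7}}, lower {-}, prefactor -2. Verdict: the I4 binomial reduction matches (the 1F0 binomial series: exponent -10/7, x = -\frac{8}{9}). Value: \left(-2\right) \cdot \left(\frac{17}{9}\right)^{-\frac{10}{7}}.

Key step: with t_0 = -2, the factor k + 1/2 cancels (top and bottom), leaving C = -2.
Adjacent-term ratio: r(k) = -\frac{8}{9} * (k+\frac{10}{7}) / [(k+1)] - poly over poly, x = -\frac{8}{9} from leading terms; C = -2 at k = 0.


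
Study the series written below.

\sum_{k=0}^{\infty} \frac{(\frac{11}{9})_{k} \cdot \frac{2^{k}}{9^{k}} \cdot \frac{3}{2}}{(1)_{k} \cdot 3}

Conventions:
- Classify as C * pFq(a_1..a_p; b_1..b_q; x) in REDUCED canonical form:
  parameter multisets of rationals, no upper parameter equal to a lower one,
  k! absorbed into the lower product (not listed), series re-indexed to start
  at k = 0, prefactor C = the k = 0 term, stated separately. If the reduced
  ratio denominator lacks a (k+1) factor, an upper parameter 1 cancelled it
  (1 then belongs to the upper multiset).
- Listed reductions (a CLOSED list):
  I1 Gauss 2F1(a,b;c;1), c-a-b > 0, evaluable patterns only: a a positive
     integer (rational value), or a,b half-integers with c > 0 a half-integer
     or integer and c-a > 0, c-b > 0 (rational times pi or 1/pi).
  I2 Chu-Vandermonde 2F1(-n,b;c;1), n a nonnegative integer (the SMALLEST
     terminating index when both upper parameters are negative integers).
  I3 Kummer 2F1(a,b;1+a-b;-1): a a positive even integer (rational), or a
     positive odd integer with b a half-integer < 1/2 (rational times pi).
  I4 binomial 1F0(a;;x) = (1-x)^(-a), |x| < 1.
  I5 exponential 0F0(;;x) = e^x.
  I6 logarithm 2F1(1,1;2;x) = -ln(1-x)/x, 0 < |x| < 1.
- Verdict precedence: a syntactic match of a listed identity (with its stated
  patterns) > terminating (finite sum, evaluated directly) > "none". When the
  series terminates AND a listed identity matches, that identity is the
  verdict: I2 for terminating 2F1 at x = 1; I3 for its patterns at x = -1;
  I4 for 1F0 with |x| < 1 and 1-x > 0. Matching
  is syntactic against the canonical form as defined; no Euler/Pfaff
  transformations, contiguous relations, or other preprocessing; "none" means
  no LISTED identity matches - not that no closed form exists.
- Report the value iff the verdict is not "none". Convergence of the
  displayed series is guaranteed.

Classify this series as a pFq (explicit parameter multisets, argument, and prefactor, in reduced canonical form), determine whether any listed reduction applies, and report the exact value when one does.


Reduced: x = \frac{2}{9}, 1F0, upper = {\frac{11}{9}}, lower = {-}, C = \frac{1}{2}. Verdict: binomial (I4) matches (the 1F0 binomial series: exponent -11/9, x = \frac{2}{9}). Its exact value is \frac{1}{2} \cdot \left(\frac{7}{9}\right)^{-\frac{11}{9}}.

Structural cue: with t_0 = \frac{1}{2}, the constant factors (C = 1/2) combine into one prefactor.
Adjacent-term ratio: r(k) = \frac{2}{9} * (k+\frac{11}{9}) / [(k+1)] - rational; roots negated = parameters, x = \frac{2}{9}, C = \frac{1}{2}.


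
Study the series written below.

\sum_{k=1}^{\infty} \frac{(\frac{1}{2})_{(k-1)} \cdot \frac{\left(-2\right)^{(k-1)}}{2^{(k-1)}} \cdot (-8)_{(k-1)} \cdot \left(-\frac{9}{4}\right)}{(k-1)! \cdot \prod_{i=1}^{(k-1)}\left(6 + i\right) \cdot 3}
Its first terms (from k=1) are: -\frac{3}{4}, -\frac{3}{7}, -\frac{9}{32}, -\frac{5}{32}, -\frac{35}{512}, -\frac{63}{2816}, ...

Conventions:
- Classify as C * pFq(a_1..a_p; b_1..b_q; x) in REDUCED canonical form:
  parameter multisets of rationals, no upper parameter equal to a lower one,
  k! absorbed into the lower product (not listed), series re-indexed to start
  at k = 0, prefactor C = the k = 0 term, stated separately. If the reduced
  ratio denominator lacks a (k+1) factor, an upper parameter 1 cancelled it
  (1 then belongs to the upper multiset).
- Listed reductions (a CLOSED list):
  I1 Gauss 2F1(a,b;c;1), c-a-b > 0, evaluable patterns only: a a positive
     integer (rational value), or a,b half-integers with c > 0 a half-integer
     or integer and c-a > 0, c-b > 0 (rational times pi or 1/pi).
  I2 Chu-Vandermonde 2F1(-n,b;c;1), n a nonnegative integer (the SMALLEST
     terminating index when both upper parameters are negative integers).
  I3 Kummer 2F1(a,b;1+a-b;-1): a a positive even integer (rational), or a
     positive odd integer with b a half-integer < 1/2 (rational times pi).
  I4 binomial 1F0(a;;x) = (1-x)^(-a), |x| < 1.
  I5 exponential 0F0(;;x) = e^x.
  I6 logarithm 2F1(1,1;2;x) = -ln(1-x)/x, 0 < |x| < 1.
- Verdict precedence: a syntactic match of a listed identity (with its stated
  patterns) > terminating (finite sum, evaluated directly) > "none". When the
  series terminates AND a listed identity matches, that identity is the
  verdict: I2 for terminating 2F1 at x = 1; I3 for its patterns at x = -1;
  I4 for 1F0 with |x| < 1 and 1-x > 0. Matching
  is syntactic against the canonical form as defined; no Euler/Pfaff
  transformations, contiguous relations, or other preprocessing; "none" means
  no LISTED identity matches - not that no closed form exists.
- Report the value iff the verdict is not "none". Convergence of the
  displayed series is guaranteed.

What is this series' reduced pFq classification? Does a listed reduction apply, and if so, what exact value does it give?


At argument -1: a 2F1 with upper {-8, \frac{1}{2}}, lower {7}, scaled by C = -\frac{3}{4}. Verdict: terminating - upper -8 stops the sum at k = 8; the 9 terms are added exactly. Its exact value is -\frac{17285615}{10092544}.

First insight: with t_0 = -\frac{3}{4}, the constant factors (prefactor -3/4) combine into one prefactor.
Ratio: r(k) = -1 * (k-8) (k+\frac{1}{2}) / [(k+7) (k+1)] ; factor over Q: parameters, x = -1, and C = -\frac{3}{4}.


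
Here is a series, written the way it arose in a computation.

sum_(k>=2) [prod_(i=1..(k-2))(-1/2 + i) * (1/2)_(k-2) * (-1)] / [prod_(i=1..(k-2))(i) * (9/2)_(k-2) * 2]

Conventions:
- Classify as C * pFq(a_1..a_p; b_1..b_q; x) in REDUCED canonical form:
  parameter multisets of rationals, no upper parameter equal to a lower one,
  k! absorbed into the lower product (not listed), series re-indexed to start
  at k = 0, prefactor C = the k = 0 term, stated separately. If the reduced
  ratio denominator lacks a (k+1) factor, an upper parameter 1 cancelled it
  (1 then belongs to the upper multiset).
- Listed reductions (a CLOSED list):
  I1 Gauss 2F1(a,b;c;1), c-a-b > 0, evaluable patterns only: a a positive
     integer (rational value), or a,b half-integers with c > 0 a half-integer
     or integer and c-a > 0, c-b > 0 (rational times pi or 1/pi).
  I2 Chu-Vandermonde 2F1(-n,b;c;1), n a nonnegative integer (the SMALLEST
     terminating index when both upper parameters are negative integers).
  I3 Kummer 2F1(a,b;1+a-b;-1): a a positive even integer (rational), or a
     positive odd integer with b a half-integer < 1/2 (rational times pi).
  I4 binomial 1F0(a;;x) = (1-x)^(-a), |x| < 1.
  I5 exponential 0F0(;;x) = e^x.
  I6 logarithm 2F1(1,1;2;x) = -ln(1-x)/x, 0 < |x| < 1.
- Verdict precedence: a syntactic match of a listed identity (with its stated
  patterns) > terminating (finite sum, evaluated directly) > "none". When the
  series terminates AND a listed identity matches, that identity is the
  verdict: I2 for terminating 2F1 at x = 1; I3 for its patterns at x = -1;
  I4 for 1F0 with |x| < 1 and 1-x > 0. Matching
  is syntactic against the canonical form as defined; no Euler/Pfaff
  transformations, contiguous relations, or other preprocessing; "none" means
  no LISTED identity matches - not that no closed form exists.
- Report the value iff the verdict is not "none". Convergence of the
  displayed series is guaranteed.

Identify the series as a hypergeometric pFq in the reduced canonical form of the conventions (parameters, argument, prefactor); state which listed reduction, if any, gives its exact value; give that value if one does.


At argument 1: a 2F1 with upper {1/2, 1/2}, lower {9/2}, scaled by C = -1/2. Verdict (x = 1): Gauss (I1, half-integer pattern) applies (x = 1; upper {1/2, 1/2} half-integers, c = 9/2 in the evaluable pattern). Hence: (-175/1024) * pi.

Key observation: t_0 being -1/2, the constant factors (prefactor -1/2) combine into one prefactor.
Term ratio: r(k) = 1 * (k+1/2) (k+1/2) / [(k+9/2) (k+1)] ; factor over Q: parameters, x = 1, and C = -1/2.


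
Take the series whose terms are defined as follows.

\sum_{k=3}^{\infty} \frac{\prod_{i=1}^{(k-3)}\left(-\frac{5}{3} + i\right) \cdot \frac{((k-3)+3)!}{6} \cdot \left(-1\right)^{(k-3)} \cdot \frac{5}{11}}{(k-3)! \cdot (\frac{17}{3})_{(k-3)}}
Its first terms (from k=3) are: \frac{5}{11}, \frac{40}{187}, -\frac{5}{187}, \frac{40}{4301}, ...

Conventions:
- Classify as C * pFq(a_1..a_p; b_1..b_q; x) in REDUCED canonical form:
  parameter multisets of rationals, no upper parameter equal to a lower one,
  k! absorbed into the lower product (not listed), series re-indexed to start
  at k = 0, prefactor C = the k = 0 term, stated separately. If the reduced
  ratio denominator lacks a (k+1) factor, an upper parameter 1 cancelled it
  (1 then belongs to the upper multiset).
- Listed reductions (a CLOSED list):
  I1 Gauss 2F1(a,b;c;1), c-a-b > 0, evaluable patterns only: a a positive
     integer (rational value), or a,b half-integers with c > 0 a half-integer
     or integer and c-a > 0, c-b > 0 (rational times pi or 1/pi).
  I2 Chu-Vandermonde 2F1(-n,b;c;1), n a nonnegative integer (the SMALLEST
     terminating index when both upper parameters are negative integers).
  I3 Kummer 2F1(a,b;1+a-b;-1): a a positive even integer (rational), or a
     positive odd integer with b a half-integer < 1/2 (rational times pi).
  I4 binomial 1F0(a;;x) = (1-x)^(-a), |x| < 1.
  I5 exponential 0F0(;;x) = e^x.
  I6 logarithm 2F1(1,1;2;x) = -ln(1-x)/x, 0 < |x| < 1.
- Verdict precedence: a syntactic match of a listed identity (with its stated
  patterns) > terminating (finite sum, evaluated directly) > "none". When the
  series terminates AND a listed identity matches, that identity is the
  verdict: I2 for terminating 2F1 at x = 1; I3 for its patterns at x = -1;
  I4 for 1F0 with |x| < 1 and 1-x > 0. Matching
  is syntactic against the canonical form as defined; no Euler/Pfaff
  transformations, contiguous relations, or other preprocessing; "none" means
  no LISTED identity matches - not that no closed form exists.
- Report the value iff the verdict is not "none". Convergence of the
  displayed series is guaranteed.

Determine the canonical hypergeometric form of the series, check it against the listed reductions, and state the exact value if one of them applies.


At argument -1: a 2F1 with upper {-\frac{2}{3}, 4}, lower {\frac{17}{3}}, scaled by C = \frac{5}{11}. Verdict: the Kummer evaluation I3 matches (x = -1; c = \frac{17}{3} equals 1+a-b for upper {-\frac{2}{3}, 4}: listed pattern). Sum: \frac{35}{54}.

First insight: x = -1 and the factorial ratio (prefactor 5/11) (k+a-1)!/(a-1)! is a rising factorial (a)_k.
Consecutive-term ratio: r(k) = -1 * (k-\frac{2}{3}) (k+4) / [(k+\frac{17}{3}) (k+1)] - rational in k. x = -1; t_0 = \frac{5}{11}; negate the roots.


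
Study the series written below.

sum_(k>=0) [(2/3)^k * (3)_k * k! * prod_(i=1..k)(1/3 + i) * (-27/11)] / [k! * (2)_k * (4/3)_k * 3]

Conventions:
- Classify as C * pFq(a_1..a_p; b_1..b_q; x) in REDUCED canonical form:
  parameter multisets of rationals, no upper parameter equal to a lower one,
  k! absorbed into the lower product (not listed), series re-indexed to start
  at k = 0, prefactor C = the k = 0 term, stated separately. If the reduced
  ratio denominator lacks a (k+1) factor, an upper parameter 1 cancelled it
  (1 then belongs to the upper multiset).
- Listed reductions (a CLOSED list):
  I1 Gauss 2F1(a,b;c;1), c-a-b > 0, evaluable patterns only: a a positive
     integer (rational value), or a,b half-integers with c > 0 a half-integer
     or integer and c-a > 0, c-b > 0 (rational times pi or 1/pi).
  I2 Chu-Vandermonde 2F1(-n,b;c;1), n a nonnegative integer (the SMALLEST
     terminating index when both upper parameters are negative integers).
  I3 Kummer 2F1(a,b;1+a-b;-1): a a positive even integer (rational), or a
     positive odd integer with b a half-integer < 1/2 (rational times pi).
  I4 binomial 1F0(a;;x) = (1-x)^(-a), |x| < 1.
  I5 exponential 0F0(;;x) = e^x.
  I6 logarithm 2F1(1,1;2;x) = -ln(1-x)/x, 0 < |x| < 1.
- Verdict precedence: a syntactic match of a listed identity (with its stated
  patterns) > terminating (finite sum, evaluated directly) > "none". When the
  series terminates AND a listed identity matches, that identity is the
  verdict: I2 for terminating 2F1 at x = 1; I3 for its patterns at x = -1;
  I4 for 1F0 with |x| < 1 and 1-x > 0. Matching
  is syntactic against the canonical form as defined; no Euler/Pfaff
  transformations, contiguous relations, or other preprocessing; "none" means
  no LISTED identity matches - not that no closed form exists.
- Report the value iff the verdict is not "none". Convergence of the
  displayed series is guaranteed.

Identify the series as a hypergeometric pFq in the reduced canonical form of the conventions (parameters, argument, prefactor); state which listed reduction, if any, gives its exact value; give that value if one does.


The series (x = 2/3) is 2F1: upper {1, 3}, lower {2}, prefactor -9/11. Verdict: none. No listed pattern accepts 2F1(1, 3; 2; 2/3).

Key step: t_0 being -9/11, the factorial ratio (prefactor -9/11) (k+a-1)!/(a-1)! is a rising factorial (a)_k.
Step ratio: r(k) = (2/3) * (k+1) (k+3) / [(k+2) (k+1)] - poly over poly, x = (2/3) from leading terms; C = -9/11 at k = 0.


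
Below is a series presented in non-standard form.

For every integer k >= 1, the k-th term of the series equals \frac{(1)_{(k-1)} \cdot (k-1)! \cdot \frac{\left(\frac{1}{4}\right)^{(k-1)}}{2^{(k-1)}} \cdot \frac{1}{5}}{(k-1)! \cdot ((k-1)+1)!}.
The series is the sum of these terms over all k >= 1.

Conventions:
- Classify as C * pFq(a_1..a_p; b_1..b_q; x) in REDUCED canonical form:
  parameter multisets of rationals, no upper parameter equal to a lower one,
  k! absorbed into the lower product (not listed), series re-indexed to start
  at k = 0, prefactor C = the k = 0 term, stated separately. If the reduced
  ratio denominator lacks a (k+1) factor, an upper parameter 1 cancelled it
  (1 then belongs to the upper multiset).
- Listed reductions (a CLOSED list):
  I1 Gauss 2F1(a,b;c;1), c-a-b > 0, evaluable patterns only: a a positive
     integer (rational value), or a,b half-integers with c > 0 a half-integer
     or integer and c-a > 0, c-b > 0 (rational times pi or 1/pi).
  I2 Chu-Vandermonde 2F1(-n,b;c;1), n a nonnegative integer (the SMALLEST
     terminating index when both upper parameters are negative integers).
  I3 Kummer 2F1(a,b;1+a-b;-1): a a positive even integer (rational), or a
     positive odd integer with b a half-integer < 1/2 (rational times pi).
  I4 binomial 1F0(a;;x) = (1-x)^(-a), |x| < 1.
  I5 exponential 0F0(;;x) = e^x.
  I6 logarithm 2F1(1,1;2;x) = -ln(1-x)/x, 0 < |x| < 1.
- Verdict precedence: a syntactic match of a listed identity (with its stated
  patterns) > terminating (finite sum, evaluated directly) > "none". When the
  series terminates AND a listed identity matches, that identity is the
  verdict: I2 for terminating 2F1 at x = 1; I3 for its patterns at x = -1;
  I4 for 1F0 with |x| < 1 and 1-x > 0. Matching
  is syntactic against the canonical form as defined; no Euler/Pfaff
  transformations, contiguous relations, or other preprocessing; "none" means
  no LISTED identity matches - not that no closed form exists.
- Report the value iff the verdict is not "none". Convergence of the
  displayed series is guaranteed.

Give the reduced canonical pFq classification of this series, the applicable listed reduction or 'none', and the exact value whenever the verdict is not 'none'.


Canonical form: C = \frac{1}{5} times 2F1 with upper {1, 1}, lower {2}, x = \frac{1}{8}. Verdict: the logarithmic series (I6) applies (the logarithm: parameters (1,1;2), x = \frac{1}{8}). Hence: \left(-\frac{8}{5}\right) \cdot \ln\left(\frac{7}{8}\right).

First insight: from the first term \frac{1}{5}: the denominator's factorial ratio (prefactor 1/5) is a lower Pochhammer.
Ratio: r(k) = \frac{1}{8} * (k+1) (k+1) / [(k+2) (k+1)] ; factor over Q: parameters, x = \frac{1}{8}, and C = \frac{1}{5}.


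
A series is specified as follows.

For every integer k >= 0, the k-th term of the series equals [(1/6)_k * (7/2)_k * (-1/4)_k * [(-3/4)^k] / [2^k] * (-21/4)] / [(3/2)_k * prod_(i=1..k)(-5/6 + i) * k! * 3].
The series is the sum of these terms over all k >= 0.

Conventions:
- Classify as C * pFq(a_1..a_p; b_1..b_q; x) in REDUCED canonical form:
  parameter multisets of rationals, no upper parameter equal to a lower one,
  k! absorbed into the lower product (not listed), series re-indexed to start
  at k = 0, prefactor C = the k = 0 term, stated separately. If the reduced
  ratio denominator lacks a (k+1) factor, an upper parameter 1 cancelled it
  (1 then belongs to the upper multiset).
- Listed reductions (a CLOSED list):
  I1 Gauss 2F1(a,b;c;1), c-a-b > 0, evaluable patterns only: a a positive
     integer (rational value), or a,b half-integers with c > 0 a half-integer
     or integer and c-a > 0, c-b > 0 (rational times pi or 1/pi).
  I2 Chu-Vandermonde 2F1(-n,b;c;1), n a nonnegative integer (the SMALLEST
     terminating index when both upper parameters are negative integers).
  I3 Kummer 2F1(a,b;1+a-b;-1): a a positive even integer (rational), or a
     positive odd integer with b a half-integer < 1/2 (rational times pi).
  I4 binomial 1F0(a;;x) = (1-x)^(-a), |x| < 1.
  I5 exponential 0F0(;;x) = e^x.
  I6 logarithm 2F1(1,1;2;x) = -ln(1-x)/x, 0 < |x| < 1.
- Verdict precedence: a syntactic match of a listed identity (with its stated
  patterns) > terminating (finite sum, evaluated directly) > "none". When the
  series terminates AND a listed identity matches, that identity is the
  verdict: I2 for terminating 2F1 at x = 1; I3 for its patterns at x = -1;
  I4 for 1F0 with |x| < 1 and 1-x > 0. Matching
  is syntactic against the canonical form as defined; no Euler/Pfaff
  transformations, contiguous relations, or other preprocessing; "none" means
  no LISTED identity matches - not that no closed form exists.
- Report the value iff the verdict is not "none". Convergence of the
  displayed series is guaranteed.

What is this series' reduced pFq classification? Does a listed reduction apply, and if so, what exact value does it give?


This is -7/4 * 2F1(-1/4, 7/2; 3/2; -3/8) in reduced canonical form. Verdict: no listed reduction: x = -3/8 and upper {-1/4, 7/2} fail every I1-I6 pattern.

Key step: with t_0 = -7/4, the lower running product (prefactor -7/4) is a rising factorial.
Adjacent-term ratio: r(k) = (-3/8) * (k-1/4) (k+7/2) / [(k+3/2) (k+1)] - poly over poly, x = (-3/8) from leading terms; C = -7/4 at k = 0.


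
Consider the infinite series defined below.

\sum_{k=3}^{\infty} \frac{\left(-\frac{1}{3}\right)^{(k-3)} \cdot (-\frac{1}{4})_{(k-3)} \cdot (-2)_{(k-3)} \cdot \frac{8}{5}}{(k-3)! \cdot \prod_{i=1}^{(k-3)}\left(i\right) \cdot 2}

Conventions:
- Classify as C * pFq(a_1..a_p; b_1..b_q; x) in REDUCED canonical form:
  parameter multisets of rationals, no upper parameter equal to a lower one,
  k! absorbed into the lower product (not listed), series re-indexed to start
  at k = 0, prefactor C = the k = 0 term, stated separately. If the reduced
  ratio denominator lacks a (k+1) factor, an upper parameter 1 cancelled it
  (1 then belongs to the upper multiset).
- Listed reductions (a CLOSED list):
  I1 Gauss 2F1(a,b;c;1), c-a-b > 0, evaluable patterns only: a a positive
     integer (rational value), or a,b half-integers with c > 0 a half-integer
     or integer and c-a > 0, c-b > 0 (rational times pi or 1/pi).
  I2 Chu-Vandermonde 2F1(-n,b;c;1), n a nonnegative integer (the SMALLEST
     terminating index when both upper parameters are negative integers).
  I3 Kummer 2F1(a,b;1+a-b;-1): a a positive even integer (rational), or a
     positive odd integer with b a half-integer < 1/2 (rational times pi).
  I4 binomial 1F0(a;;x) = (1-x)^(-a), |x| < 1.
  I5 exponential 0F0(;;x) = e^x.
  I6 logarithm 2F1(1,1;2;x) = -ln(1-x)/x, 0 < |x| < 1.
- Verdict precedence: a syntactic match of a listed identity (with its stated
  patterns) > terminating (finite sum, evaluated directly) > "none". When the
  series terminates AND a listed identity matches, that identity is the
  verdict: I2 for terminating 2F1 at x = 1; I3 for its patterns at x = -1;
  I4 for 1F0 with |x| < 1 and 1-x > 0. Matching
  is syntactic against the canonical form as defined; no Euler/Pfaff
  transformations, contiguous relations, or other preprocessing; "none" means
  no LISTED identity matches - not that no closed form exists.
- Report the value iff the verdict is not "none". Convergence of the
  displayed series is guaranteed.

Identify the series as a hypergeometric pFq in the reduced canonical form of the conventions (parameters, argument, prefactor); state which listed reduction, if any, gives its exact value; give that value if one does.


x = -\frac{1}{3} here; the reduced form reads 2F1, upper {-2, -\frac{1}{4}}, lower {1}, C = \frac{4}{5}. Verdict: terminating - no listed pattern fits, but -2 in the upper list cuts the series at k = 2; direct evaluation. Sum: \frac{79}{120}.

First insight: x = -\frac{1}{3} and the constant factors (prefactor 4/5) combine into one prefactor.
Adjacent-term ratio: r(k) = -\frac{1}{3} * (k-2) (k-\frac{1}{4}) / [(k+1) (k+1)] - rational in k, leading ratio -\frac{1}{3}; with t_0 = \frac{4}{5}, classification follows.
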